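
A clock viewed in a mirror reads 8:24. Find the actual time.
Reflection across the vertical (12-6) axis maps a hand at angle A degrees to (360 - A) degrees, which sends a reading of T minutes past 12:00 to (720 - T) minutes past 12:00.
Mirror reads 8:24 = 504 minutes past 12:00.
Actual time: (720 - 504) mod 720 = 216 minutes = 3:36.

Final answer: 3:36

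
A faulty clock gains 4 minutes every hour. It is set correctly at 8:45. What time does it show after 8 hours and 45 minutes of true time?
For every 60 true minutes, the faulty clock advances 60 + 4 = 64 minutes.
True elapsed: 8 hours and 45 minutes = 525 minutes.
Faulty clock advances: 525 x 64/60 = 560 minutes (drift: 35 minutes ahead).
Shown time: 8:45 + 560 minutes = 6:05.

Final answer: 6:05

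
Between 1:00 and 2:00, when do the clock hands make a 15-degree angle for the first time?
At t minutes past 1:00, the hour hand is at 30 x 1 + 0.5t degrees and the minute hand is at 6t degrees.
The smaller angle between them is 15 degrees when |30H - 5.5t| = 15 or |30H - 5.5t| = 345.
With H = 1, solve 30 x 1 - 5.5t = +/- target for each target:
  t = (30 x 1 - 15) / 5.5 = 2.73
  t = (30 x 1 + 15) / 5.5 = 8.18
  t = (30 x 1 - 345) / 5.5 = -57.27 (outside (0, 60))
  t = (30 x 1 + 345) / 5.5 = 68.18 (outside (0, 60))
Valid solutions in (0, 60): {2.73, 8.18} minutes.
The first occurrence is t = 2.73 minutes.
The hands form a 15-degree angle at 2.73 minutes past 1:00.

Final answer: 2.73 minutes past 1:00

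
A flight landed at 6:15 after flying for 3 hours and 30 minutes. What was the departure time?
Starting time: 6:15 = 375 total minutes past 12:00
Subtracting: 3 hours and 30 minutes = 210 minutes
375 - 210 = 165 minutes
= 2 hours and 45 minutes past 12:00 = 2:45

Final answer: 2:45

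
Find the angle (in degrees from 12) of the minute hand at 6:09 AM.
The minute hand moves 6 degrees per minute.
At 6:09: 9 x 6 = 54 degrees

Final answer: 54 degrees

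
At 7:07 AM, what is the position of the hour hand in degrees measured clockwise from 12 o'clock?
The hour hand moves 30 degrees per hour and 0.5 degrees per minute.
At 7:07: (7) x 30 + 7 x 0.5 = 210 + 3.5 = 213.5 degrees

Final answer: 213.5 degrees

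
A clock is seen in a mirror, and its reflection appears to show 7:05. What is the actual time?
Reflection across the vertical (12-6) axis maps a hand at angle A degrees to (360 - A) degrees, which sends a reading of T minutes past 12:00 to (720 - T) minutes past 12:00.
Mirror reads 7:05 = 425 minutes past 12:00.
Actual time: (720 - 425) mod 720 = 295 minutes = 4:55.

Final answer: 4:55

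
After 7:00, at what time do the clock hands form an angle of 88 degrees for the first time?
At t minutes past 7:00, the hour hand is at 30 x 7 + 0.5t degrees and the minute hand is at 6t degrees.
The smaller angle between them is 88 degrees when |30H - 5.5t| = 88 or |30H - 5.5t| = 272.
With H = 7, solve 30 x 7 - 5.5t = +/- target for each target:
  t = (30 x 7 - 88) / 5.5 = 22.18
  t = (30 x 7 + 88) / 5.5 = 54.18
  t = (30 x 7 - 272) / 5.5 = -11.27 (outside (0, 60))
  t = (30 x 7 + 272) / 5.5 = 87.64 (outside (0, 60))
Valid solutions in (0, 60): {22.18, 54.18} minutes.
The first occurrence is t = 22.18 minutes.
The hands form a 88-degree angle at 22.18 minutes past 7:00.

Final answer: 22.18 minutes past 7:00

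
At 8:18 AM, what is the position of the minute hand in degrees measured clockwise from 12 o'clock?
The minute hand moves 6 degrees per minute.
At 8:18: 18 x 6 = 108 degrees

Final answer: 108 degrees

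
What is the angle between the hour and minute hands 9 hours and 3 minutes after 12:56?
First find the time 9 hours and 3 minutes after 12:56.
Total minutes: 12 x 60 + 56 + 9 x 60 + 3 = 1319.
1319 mod 720 = 599 minutes = 9:59.
Now compute the angle at 9:59:
Hour hand: 9 x 30 + 59 x 0.5 = 299.5 degrees
Minute hand: 59 x 6 = 354 degrees
Difference: |299.5 - 354| = 54.5 degrees
The angle is 54.5 degrees

Final answer: 54.5 degrees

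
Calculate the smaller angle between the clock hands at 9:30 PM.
Hour hand position: 9 x 30 + 30 x 0.5 = 285 degrees
Minute hand position: 30 x 6 = 180 degrees
Difference: |285 - 180| = 105 degrees
The angle between the hands is 105 degrees

Final answer: 105 degrees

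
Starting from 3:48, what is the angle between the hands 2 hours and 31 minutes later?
First find the time 2 hours and 31 minutes after 3:48.
Total minutes: 3 x 60 + 48 + 2 x 60 + 31 = 379.
379 mod 720 = 379 minutes = 6:19.
Now compute the angle at 6:19:
Hour hand: 6 x 30 + 19 x 0.5 = 189.5 degrees
Minute hand: 19 x 6 = 114 degrees
Difference: |189.5 - 114| = 75.5 degrees
The angle is 75.5 degrees

Final answer: 75.5 degrees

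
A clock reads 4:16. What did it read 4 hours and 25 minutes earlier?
Starting time: 4:16 = 256 total minutes past 12:00
Subtracting: 4 hours and 25 minutes = 265 minutes
256 - 265 = -9 (negative, add 12 hours = 720) = 711 minutes
= 11 hours and 51 minutes past 12:00 = 11:51

Final answer: 11:51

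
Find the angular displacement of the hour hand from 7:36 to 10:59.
The hour hand moves 0.5 degrees per minute.
Time elapsed: 10:59 - 7:36 = 203 minutes
Angular displacement: 203 x 0.5 = 101.5 degrees

Final answer: 101.5 degrees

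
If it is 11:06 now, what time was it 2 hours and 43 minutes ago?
Starting time: 11:06 = 666 total minutes past 12:00
Subtracting: 2 hours and 43 minutes = 163 minutes
666 - 163 = 503 minutes
= 8 hours and 23 minutes past 12:00 = 8:23

Final answer: 8:23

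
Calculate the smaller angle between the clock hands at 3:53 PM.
Hour hand position: 3 x 30 + 53 x 0.5 = 116.5 degrees
Minute hand position: 53 x 6 = 318 degrees
Difference: |116.5 - 318| = 201.5 degrees
Since 201.5 > 180, the smaller angle is 360 - 201.5 = 158.5 degrees

Final answer: 158.5 degrees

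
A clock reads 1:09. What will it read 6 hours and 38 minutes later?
Starting time: 1:09
Adding 38 minutes to 9 minutes: 9 + 38 = 47 minutes
Adding 6 hours: 1 + 6 = 7
Final time: 7:47

Final answer: 7:47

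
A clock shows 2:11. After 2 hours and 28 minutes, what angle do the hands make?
First find the time 2 hours and 28 minutes after 2:11.
Total minutes: 2 x 60 + 11 + 2 x 60 + 28 = 279.
279 mod 720 = 279 minutes = 4:39.
Now compute the angle at 4:39:
Hour hand: 4 x 30 + 39 x 0.5 = 139.5 degrees
Minute hand: 39 x 6 = 234 degrees
Difference: |139.5 - 234| = 94.5 degrees
The angle is 94.5 degrees

Final answer: 94.5 degrees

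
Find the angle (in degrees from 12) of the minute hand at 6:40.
The minute hand moves 6 degrees per minute.
At 6:40: 40 x 6 = 240 degrees

Final answer: 240 degrees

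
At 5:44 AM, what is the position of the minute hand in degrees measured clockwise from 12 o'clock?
The minute hand moves 6 degrees per minute.
At 5:44: 44 x 6 = 264 degrees

Final answer: 264 degrees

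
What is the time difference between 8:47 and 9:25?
From 8:47 to 9:25:
(9 x 60 + 25) - (8 x 60 + 47) = 565 - 527 = 38 minutes
= 38 minutes

Final answer: 38 minutes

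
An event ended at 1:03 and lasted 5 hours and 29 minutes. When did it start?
Starting time: 1:03 = 63 total minutes past 12:00
Subtracting: 5 hours and 29 minutes = 329 minutes
63 - 329 = -266 (negative, add 12 hours = 720) = 454 minutes
= 7 hours and 34 minutes past 12:00 = 7:34

Final answer: 7:34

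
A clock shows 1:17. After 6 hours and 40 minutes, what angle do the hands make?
First find the time 6 hours and 40 minutes after 1:17.
Total minutes: 1 x 60 + 17 + 6 x 60 + 40 = 477.
477 mod 720 = 477 minutes = 7:57.
Now compute the angle at 7:57:
Hour hand: 7 x 30 + 57 x 0.5 = 238.5 degrees
Minute hand: 57 x 6 = 342 degrees
Difference: |238.5 - 342| = 103.5 degrees
The angle is 103.5 degrees

Final answer: 103.5 degrees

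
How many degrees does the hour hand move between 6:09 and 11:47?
The hour hand moves 0.5 degrees per minute.
Time elapsed: 11:47 - 6:09 = 338 minutes
Angular displacement: 338 x 0.5 = 169 degrees

Final answer: 169 degrees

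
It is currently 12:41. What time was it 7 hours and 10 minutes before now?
Starting time: 12:41 = 41 total minutes past 12:00
Subtracting: 7 hours and 10 minutes = 430 minutes
41 - 430 = -389 (negative, add 12 hours = 720) = 331 minutes
= 5 hours and 31 minutes past 12:00 = 5:31

Final answer: 5:31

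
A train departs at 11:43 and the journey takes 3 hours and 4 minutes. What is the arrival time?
Starting time: 11:43
Adding 4 minutes to 43 minutes: 43 + 4 = 47 minutes
Adding 3 hours: 11 + 3 = 14 - 12 = 2
Final time: 2:47

Final answer: 2:47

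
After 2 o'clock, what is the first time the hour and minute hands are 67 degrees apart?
At t minutes past 2:00, the hour hand is at 30 x 2 + 0.5t degrees and the minute hand is at 6t degrees.
The smaller angle between them is 67 degrees when |30H - 5.5t| = 67 or |30H - 5.5t| = 293.
With H = 2, solve 30 x 2 - 5.5t = +/- target for each target:
  t = (30 x 2 - 67) / 5.5 = -1.27 (outside (0, 60))
  t = (30 x 2 + 67) / 5.5 = 23.09
  t = (30 x 2 - 293) / 5.5 = -42.36 (outside (0, 60))
  t = (30 x 2 + 293) / 5.5 = 64.18 (outside (0, 60))
Valid solutions in (0, 60): {23.09} minutes.
The first occurrence is t = 23.09 minutes.
The hands form a 67-degree angle at 23.09 minutes past 2:00.

Final answer: 23.09 minutes past 2:00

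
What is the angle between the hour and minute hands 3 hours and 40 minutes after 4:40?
First find the time 3 hours and 40 minutes after 4:40.
Total minutes: 4 x 60 + 40 + 3 x 60 + 40 = 500.
500 mod 720 = 500 minutes = 8:20.
Now compute the angle at 8:20:
Hour hand: 8 x 30 + 20 x 0.5 = 250 degrees
Minute hand: 20 x 6 = 120 degrees
Difference: |250 - 120| = 130 degrees
The angle is 130 degrees

Final answer: 130 degrees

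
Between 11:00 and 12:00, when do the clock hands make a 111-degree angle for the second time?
At t minutes past 11:00, the hour hand is at 30 x 11 + 0.5t degrees and the minute hand is at 6t degrees.
The smaller angle between them is 111 degrees when |30H - 5.5t| = 111 or |30H - 5.5t| = 249.
With H = 11, solve 30 x 11 - 5.5t = +/- target for each target:
  t = (30 x 11 - 111) / 5.5 = 39.82
  t = (30 x 11 + 111) / 5.5 = 80.18 (outside (0, 60))
  t = (30 x 11 - 249) / 5.5 = 14.73
  t = (30 x 11 + 249) / 5.5 = 105.27 (outside (0, 60))
Valid solutions in (0, 60): {14.73, 39.82} minutes.
The second occurrence is t = 39.82 minutes.
The hands form a 111-degree angle at 39.82 minutes past 11:00.

Final answer: 39.82 minutes past 11:00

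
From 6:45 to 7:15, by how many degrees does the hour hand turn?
The hour hand moves 0.5 degrees per minute.
Time elapsed: 7:15 - 6:45 = 30 minutes
Angular displacement: 30 x 0.5 = 15 degrees

Final answer: 15 degrees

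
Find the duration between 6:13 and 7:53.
From 6:13 to 7:53:
(7 x 60 + 53) - (6 x 60 + 13) = 473 - 373 = 100 minutes
= 1 hour and 40 minutes

Final answer: 1 hour and 40 minutes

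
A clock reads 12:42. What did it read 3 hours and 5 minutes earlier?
Starting time: 12:42 = 42 total minutes past 12:00
Subtracting: 3 hours and 5 minutes = 185 minutes
42 - 185 = -143 (negative, add 12 hours = 720) = 577 minutes
= 9 hours and 37 minutes past 12:00 = 9:37

Final answer: 9:37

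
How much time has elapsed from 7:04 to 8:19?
From 7:04 to 8:19:
(8 x 60 + 19) - (7 x 60 + 4) = 499 - 424 = 75 minutes
= 1 hour and 15 minutes

Final answer: 1 hour and 15 minutes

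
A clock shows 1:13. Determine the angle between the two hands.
Hour hand position: 1 x 30 + 13 x 0.5 = 36.5 degrees
Minute hand position: 13 x 6 = 78 degrees
Difference: |36.5 - 78| = 41.5 degrees
The angle between the hands is 41.5 degrees

Final answer: 41.5 degrees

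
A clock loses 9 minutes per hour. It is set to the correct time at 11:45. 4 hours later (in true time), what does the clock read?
For every 60 true minutes, the faulty clock advances 60 - 9 = 51 minutes.
True elapsed: 4 hours = 240 minutes.
Faulty clock advances: 240 x 51/60 = 204 minutes (drift: 36 minutes behind).
Shown time: 11:45 + 204 minutes = 3:09.

Final answer: 3:09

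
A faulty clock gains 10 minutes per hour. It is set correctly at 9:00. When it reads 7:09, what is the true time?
For every 60 true minutes, the faulty clock advances 70 minutes, so 1 faulty-clock minute corresponds to 60/70 true minutes.
From 9:00 to 7:09 on the faulty dial is 609 minutes.
True elapsed: 609 x 60/70 = 522 minutes = 8 hours and 42 minutes.
True time: 9:00 + 8 hours and 42 minutes = 5:42.

Final answer: 5:42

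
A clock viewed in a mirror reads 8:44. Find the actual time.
Reflection across the vertical (12-6) axis maps a hand at angle A degrees to (360 - A) degrees, which sends a reading of T minutes past 12:00 to (720 - T) minutes past 12:00.
Mirror reads 8:44 = 524 minutes past 12:00.
Actual time: (720 - 524) mod 720 = 196 minutes = 3:16.

Final answer: 3:16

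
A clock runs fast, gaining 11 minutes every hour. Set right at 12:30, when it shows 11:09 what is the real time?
For every 60 true minutes, the faulty clock advances 71 minutes, so 1 faulty-clock minute corresponds to 60/71 true minutes.
From 12:30 to 11:09 on the faulty dial is 639 minutes.
True elapsed: 639 x 60/71 = 540 minutes = 9 hours.
True time: 12:30 + 9 hours = 9:30.

Final answer: 9:30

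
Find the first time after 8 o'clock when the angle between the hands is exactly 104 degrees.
At t minutes past 8:00, the hour hand is at 30 x 8 + 0.5t degrees and the minute hand is at 6t degrees.
The smaller angle between them is 104 degrees when |30H - 5.5t| = 104 or |30H - 5.5t| = 256.
With H = 8, solve 30 x 8 - 5.5t = +/- target for each target:
  t = (30 x 8 - 104) / 5.5 = 24.73
  t = (30 x 8 + 104) / 5.5 = 62.55 (outside (0, 60))
  t = (30 x 8 - 256) / 5.5 = -2.91 (outside (0, 60))
  t = (30 x 8 + 256) / 5.5 = 90.18 (outside (0, 60))
Valid solutions in (0, 60): {24.73} minutes.
The first occurrence is t = 24.73 minutes.
The hands form a 104-degree angle at 24.73 minutes past 8:00.

Final answer: 24.73 minutes past 8:00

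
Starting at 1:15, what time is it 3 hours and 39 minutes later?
Starting time: 1:15
Adding 39 minutes to 15 minutes: 15 + 39 = 54 minutes
Adding 3 hours: 1 + 3 = 4
Final time: 4:54

Final answer: 4:54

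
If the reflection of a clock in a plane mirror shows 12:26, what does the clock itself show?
Reflection across the vertical (12-6) axis maps a hand at angle A degrees to (360 - A) degrees, which sends a reading of T minutes past 12:00 to (720 - T) minutes past 12:00.
Mirror reads 12:26 = 26 minutes past 12:00.
Actual time: (720 - 26) mod 720 = 694 minutes = 11:34.

Final answer: 11:34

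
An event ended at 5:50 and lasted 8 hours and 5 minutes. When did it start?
Starting time: 5:50 = 350 total minutes past 12:00
Subtracting: 8 hours and 5 minutes = 485 minutes
350 - 485 = -135 (negative, add 12 hours = 720) = 585 minutes
= 9 hours and 45 minutes past 12:00 = 9:45

Final answer: 9:45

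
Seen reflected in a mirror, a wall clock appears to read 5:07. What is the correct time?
Reflection across the vertical (12-6) axis maps a hand at angle A degrees to (360 - A) degrees, which sends a reading of T minutes past 12:00 to (720 - T) minutes past 12:00.
Mirror reads 5:07 = 307 minutes past 12:00.
Actual time: (720 - 307) mod 720 = 413 minutes = 6:53.

Final answer: 6:53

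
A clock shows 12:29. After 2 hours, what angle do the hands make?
First find the time 2 hours after 12:29.
Total minutes: 12 x 60 + 29 + 2 x 60 + 0 = 869.
869 mod 720 = 149 minutes = 2:29.
Now compute the angle at 2:29:
Hour hand: 2 x 30 + 29 x 0.5 = 74.5 degrees
Minute hand: 29 x 6 = 174 degrees
Difference: |74.5 - 174| = 99.5 degrees
The angle is 99.5 degrees

Final answer: 99.5 degrees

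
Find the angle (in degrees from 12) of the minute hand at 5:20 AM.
The minute hand moves 6 degrees per minute.
At 5:20: 20 x 6 = 120 degrees

Final answer: 120 degrees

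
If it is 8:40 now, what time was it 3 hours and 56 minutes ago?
Starting time: 8:40 = 520 total minutes past 12:00
Subtracting: 3 hours and 56 minutes = 236 minutes
520 - 236 = 284 minutes
= 4 hours and 44 minutes past 12:00 = 4:44

Final answer: 4:44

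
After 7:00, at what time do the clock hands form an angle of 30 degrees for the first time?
At t minutes past 7:00, the hour hand is at 30 x 7 + 0.5t degrees and the minute hand is at 6t degrees.
The smaller angle between them is 30 degrees when |30H - 5.5t| = 30 or |30H - 5.5t| = 330.
With H = 7, solve 30 x 7 - 5.5t = +/- target for each target:
  t = (30 x 7 - 30) / 5.5 = 32.73
  t = (30 x 7 + 30) / 5.5 = 43.64
  t = (30 x 7 - 330) / 5.5 = -21.82 (outside (0, 60))
  t = (30 x 7 + 330) / 5.5 = 98.18 (outside (0, 60))
Valid solutions in (0, 60): {32.73, 43.64} minutes.
The first occurrence is t = 32.73 minutes.
The hands form a 30-degree angle at 32.73 minutes past 7:00.

Final answer: 32.73 minutes past 7:00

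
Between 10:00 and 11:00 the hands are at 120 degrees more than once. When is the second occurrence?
At t minutes past 10:00, the hour hand is at 30 x 10 + 0.5t degrees and the minute hand is at 6t degrees.
The smaller angle between them is 120 degrees when |30H - 5.5t| = 120 or |30H - 5.5t| = 240.
With H = 10, solve 30 x 10 - 5.5t = +/- target for each target:
  t = (30 x 10 - 120) / 5.5 = 32.73
  t = (30 x 10 + 120) / 5.5 = 76.36 (outside (0, 60))
  t = (30 x 10 - 240) / 5.5 = 10.91
  t = (30 x 10 + 240) / 5.5 = 98.18 (outside (0, 60))
Valid solutions in (0, 60): {10.91, 32.73} minutes.
The second occurrence is t = 32.73 minutes.
The hands form a 120-degree angle at 32.73 minutes past 10:00.

Final answer: 32.73 minutes past 10:00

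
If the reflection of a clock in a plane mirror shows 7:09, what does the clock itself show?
Reflection across the vertical (12-6) axis maps a hand at angle A degrees to (360 - A) degrees, which sends a reading of T minutes past 12:00 to (720 - T) minutes past 12:00.
Mirror reads 7:09 = 429 minutes past 12:00.
Actual time: (720 - 429) mod 720 = 291 minutes = 4:51.

Final answer: 4:51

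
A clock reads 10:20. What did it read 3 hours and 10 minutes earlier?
Starting time: 10:20 = 620 total minutes past 12:00
Subtracting: 3 hours and 10 minutes = 190 minutes
620 - 190 = 430 minutes
= 7 hours and 10 minutes past 12:00 = 7:10

Final answer: 7:10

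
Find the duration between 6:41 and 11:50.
From 6:41 to 11:50:
(11 x 60 + 50) - (6 x 60 + 41) = 710 - 401 = 309 minutes
= 5 hours and 9 minutes

Final answer: 5 hours and 9 minutes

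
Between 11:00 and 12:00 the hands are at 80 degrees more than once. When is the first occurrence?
At t minutes past 11:00, the hour hand is at 30 x 11 + 0.5t degrees and the minute hand is at 6t degrees.
The smaller angle between them is 80 degrees when |30H - 5.5t| = 80 or |30H - 5.5t| = 280.
With H = 11, solve 30 x 11 - 5.5t = +/- target for each target:
  t = (30 x 11 - 80) / 5.5 = 45.45
  t = (30 x 11 + 80) / 5.5 = 74.55 (outside (0, 60))
  t = (30 x 11 - 280) / 5.5 = 9.09
  t = (30 x 11 + 280) / 5.5 = 110.91 (outside (0, 60))
Valid solutions in (0, 60): {9.09, 45.45} minutes.
The first occurrence is t = 9.09 minutes.
The hands form a 80-degree angle at 9.09 minutes past 11:00.

Final answer: 9.09 minutes past 11:00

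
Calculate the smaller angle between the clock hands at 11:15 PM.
Hour hand position: 11 x 30 + 15 x 0.5 = 337.5 degrees
Minute hand position: 15 x 6 = 90 degrees
Difference: |337.5 - 90| = 247.5 degrees
Since 247.5 > 180, the smaller angle is 360 - 247.5 = 112.5 degrees

Final answer: 112.5 degrees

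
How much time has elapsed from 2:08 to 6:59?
From 2:08 to 6:59:
(6 x 60 + 59) - (2 x 60 + 8) = 419 - 128 = 291 minutes
= 4 hours and 51 minutes

Final answer: 4 hours and 51 minutes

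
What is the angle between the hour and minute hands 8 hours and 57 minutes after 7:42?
First find the time 8 hours and 57 minutes after 7:42.
Total minutes: 7 x 60 + 42 + 8 x 60 + 57 = 999.
999 mod 720 = 279 minutes = 4:39.
Now compute the angle at 4:39:
Hour hand: 4 x 30 + 39 x 0.5 = 139.5 degrees
Minute hand: 39 x 6 = 234 degrees
Difference: |139.5 - 234| = 94.5 degrees
The angle is 94.5 degrees

Final answer: 94.5 degrees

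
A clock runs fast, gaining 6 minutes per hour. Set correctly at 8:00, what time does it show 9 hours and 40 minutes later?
For every 60 true minutes, the faulty clock advances 60 + 6 = 66 minutes.
True elapsed: 9 hours and 40 minutes = 580 minutes.
Faulty clock advances: 580 x 66/60 = 638 minutes (drift: 58 minutes ahead).
Shown time: 8:00 + 638 minutes = 6:38.

Final answer: 6:38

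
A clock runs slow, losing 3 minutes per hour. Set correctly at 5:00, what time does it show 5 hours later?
For every 60 true minutes, the faulty clock advances 60 - 3 = 57 minutes.
True elapsed: 5 hours = 300 minutes.
Faulty clock advances: 300 x 57/60 = 285 minutes (drift: 15 minutes behind).
Shown time: 5:00 + 285 minutes = 9:45.

Final answer: 9:45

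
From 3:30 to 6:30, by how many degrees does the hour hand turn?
The hour hand moves 0.5 degrees per minute.
Time elapsed: 6:30 - 3:30 = 180 minutes
Angular displacement: 180 x 0.5 = 90 degrees

Final answer: 90 degrees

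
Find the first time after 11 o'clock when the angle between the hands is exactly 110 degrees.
At t minutes past 11:00, the hour hand is at 30 x 11 + 0.5t degrees and the minute hand is at 6t degrees.
The smaller angle between them is 110 degrees when |30H - 5.5t| = 110 or |30H - 5.5t| = 250.
With H = 11, solve 30 x 11 - 5.5t = +/- target for each target:
  t = (30 x 11 - 110) / 5.5 = 40
  t = (30 x 11 + 110) / 5.5 = 80 (outside (0, 60))
  t = (30 x 11 - 250) / 5.5 = 14.55
  t = (30 x 11 + 250) / 5.5 = 105.45 (outside (0, 60))
Valid solutions in (0, 60): {14.55, 40} minutes.
The first occurrence is t = 14.55 minutes.
The hands form a 110-degree angle at 14.55 minutes past 11:00.

Final answer: 14.55 minutes past 11:00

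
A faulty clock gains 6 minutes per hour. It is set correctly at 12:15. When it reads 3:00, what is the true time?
For every 60 true minutes, the faulty clock advances 66 minutes, so 1 faulty-clock minute corresponds to 60/66 true minutes.
From 12:15 to 3:00 on the faulty dial is 165 minutes.
True elapsed: 165 x 60/66 = 150 minutes = 2 hours and 30 minutes.
True time: 12:15 + 2 hours and 30 minutes = 2:45.

Final answer: 2:45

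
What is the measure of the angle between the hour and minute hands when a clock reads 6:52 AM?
Hour hand position: 6 x 30 + 52 x 0.5 = 206 degrees
Minute hand position: 52 x 6 = 312 degrees
Difference: |206 - 312| = 106 degrees
The angle between the hands is 106 degrees

Final answer: 106 degrees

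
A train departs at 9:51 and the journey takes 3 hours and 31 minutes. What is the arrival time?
Starting time: 9:51
Adding 31 minutes to 51 minutes: 51 + 31 = 82 minutes = 1 hour and 22 minutes
Adding 3 hours: 9 + 3 + 1 (carry) = 13 - 12 = 1
Final time: 1:22

Final answer: 1:22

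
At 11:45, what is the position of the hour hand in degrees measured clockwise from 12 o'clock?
The hour hand moves 30 degrees per hour and 0.5 degrees per minute.
At 11:45: (11) x 30 + 45 x 0.5 = 330 + 22.5 = 352.5 degrees

Final answer: 352.5 degrees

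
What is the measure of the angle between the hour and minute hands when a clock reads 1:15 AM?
Hour hand position: 1 x 30 + 15 x 0.5 = 37.5 degrees
Minute hand position: 15 x 6 = 90 degrees
Difference: |37.5 - 90| = 52.5 degrees
The angle between the hands is 52.5 degrees

Final answer: 52.5 degrees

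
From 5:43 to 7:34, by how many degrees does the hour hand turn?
The hour hand moves 0.5 degrees per minute.
Time elapsed: 7:34 - 5:43 = 111 minutes
Angular displacement: 111 x 0.5 = 55.5 degrees

Final answer: 55.5 degrees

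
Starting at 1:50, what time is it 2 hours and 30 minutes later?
Starting time: 1:50
Adding 30 minutes to 50 minutes: 50 + 30 = 80 minutes = 1 hour and 20 minutes
Adding 2 hours: 1 + 2 + 1 (carry) = 4
Final time: 4:20

Final answer: 4:20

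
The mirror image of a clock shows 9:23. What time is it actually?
Reflection across the vertical (12-6) axis maps a hand at angle A degrees to (360 - A) degrees, which sends a reading of T minutes past 12:00 to (720 - T) minutes past 12:00.
Mirror reads 9:23 = 563 minutes past 12:00.
Actual time: (720 - 563) mod 720 = 157 minutes = 2:37.

Final answer: 2:37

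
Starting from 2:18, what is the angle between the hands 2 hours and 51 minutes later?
First find the time 2 hours and 51 minutes after 2:18.
Total minutes: 2 x 60 + 18 + 2 x 60 + 51 = 309.
309 mod 720 = 309 minutes = 5:09.
Now compute the angle at 5:09:
Hour hand: 5 x 30 + 9 x 0.5 = 154.5 degrees
Minute hand: 9 x 6 = 54 degrees
Difference: |154.5 - 54| = 100.5 degrees
The angle is 100.5 degrees

Final answer: 100.5 degrees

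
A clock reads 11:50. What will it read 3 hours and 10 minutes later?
Starting time: 11:50
Adding 10 minutes to 50 minutes: 50 + 10 = 60 minutes = 1 hour
Adding 3 hours: 11 + 3 + 1 (carry) = 15 - 12 = 3
Final time: 3:00

Final answer: 3:00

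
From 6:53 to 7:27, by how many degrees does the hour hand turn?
The hour hand moves 0.5 degrees per minute.
Time elapsed: 7:27 - 6:53 = 34 minutes
Angular displacement: 34 x 0.5 = 17 degrees

Final answer: 17 degrees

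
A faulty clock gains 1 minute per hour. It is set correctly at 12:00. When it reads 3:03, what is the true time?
For every 60 true minutes, the faulty clock advances 61 minutes, so 1 faulty-clock minute corresponds to 60/61 true minutes.
From 12:00 to 3:03 on the faulty dial is 183 minutes.
True elapsed: 183 x 60/61 = 180 minutes = 3 hours.
True time: 12:00 + 3 hours = 3:00.

Final answer: 3:00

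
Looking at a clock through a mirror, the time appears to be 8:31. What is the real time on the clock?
Reflection across the vertical (12-6) axis maps a hand at angle A degrees to (360 - A) degrees, which sends a reading of T minutes past 12:00 to (720 - T) minutes past 12:00.
Mirror reads 8:31 = 511 minutes past 12:00.
Actual time: (720 - 511) mod 720 = 209 minutes = 3:29.

Final answer: 3:29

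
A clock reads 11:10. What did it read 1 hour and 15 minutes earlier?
Starting time: 11:10 = 670 total minutes past 12:00
Subtracting: 1 hour and 15 minutes = 75 minutes
670 - 75 = 595 minutes
= 9 hours and 55 minutes past 12:00 = 9:55

Final answer: 9:55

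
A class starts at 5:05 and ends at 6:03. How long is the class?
From 5:05 to 6:03:
(6 x 60 + 3) - (5 x 60 + 5) = 363 - 305 = 58 minutes
= 58 minutes

Final answer: 58 minutes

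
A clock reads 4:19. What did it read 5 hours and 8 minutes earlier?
Starting time: 4:19 = 259 total minutes past 12:00
Subtracting: 5 hours and 8 minutes = 308 minutes
259 - 308 = -49 (negative, add 12 hours = 720) = 671 minutes
= 11 hours and 11 minutes past 12:00 = 11:11

Final answer: 11:11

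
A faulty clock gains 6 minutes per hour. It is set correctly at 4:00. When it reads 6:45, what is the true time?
For every 60 true minutes, the faulty clock advances 66 minutes, so 1 faulty-clock minute corresponds to 60/66 true minutes.
From 4:00 to 6:45 on the faulty dial is 165 minutes.
True elapsed: 165 x 60/66 = 150 minutes = 2 hours and 30 minutes.
True time: 4:00 + 2 hours and 30 minutes = 6:30.

Final answer: 6:30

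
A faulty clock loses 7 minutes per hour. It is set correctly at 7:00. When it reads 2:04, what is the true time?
For every 60 true minutes, the faulty clock advances 53 minutes, so 1 faulty-clock minute corresponds to 60/53 true minutes.
From 7:00 to 2:04 on the faulty dial is 424 minutes.
True elapsed: 424 x 60/53 = 480 minutes = 8 hours.
True time: 7:00 + 8 hours = 3:00.

Final answer: 3:00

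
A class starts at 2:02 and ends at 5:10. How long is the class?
From 2:02 to 5:10:
(5 x 60 + 10) - (2 x 60 + 2) = 310 - 122 = 188 minutes
= 3 hours and 8 minutes

Final answer: 3 hours and 8 minutes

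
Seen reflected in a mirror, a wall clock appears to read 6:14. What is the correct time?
Reflection across the vertical (12-6) axis maps a hand at angle A degrees to (360 - A) degrees, which sends a reading of T minutes past 12:00 to (720 - T) minutes past 12:00.
Mirror reads 6:14 = 374 minutes past 12:00.
Actual time: (720 - 374) mod 720 = 346 minutes = 5:46.

Final answer: 5:46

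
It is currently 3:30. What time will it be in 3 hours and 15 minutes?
Starting time: 3:30
Adding 15 minutes to 30 minutes: 30 + 15 = 45 minutes
Adding 3 hours: 3 + 3 = 6
Final time: 6:45

Final answer: 6:45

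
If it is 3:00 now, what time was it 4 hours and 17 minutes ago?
Starting time: 3:00 = 180 total minutes past 12:00
Subtracting: 4 hours and 17 minutes = 257 minutes
180 - 257 = -77 (negative, add 12 hours = 720) = 643 minutes
= 10 hours and 43 minutes past 12:00 = 10:43

Final answer: 10:43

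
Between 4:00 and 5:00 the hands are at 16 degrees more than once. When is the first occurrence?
At t minutes past 4:00, the hour hand is at 30 x 4 + 0.5t degrees and the minute hand is at 6t degrees.
The smaller angle between them is 16 degrees when |30H - 5.5t| = 16 or |30H - 5.5t| = 344.
With H = 4, solve 30 x 4 - 5.5t = +/- target for each target:
  t = (30 x 4 - 16) / 5.5 = 18.91
  t = (30 x 4 + 16) / 5.5 = 24.73
  t = (30 x 4 - 344) / 5.5 = -40.73 (outside (0, 60))
  t = (30 x 4 + 344) / 5.5 = 84.36 (outside (0, 60))
Valid solutions in (0, 60): {18.91, 24.73} minutes.
The first occurrence is t = 18.91 minutes.
The hands form a 16-degree angle at 18.91 minutes past 4:00.

Final answer: 18.91 minutes past 4:00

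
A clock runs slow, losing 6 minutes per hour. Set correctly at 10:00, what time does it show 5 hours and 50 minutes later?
For every 60 true minutes, the faulty clock advances 60 - 6 = 54 minutes.
True elapsed: 5 hours and 50 minutes = 350 minutes.
Faulty clock advances: 350 x 54/60 = 315 minutes (drift: 35 minutes behind).
Shown time: 10:00 + 315 minutes = 3:15.

Final answer: 3:15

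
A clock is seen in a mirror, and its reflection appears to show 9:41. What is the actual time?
Reflection across the vertical (12-6) axis maps a hand at angle A degrees to (360 - A) degrees, which sends a reading of T minutes past 12:00 to (720 - T) minutes past 12:00.
Mirror reads 9:41 = 581 minutes past 12:00.
Actual time: (720 - 581) mod 720 = 139 minutes = 2:19.

Final answer: 2:19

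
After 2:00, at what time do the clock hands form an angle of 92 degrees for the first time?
At t minutes past 2:00, the hour hand is at 30 x 2 + 0.5t degrees and the minute hand is at 6t degrees.
The smaller angle between them is 92 degrees when |30H - 5.5t| = 92 or |30H - 5.5t| = 268.
With H = 2, solve 30 x 2 - 5.5t = +/- target for each target:
  t = (30 x 2 - 92) / 5.5 = -5.82 (outside (0, 60))
  t = (30 x 2 + 92) / 5.5 = 27.64
  t = (30 x 2 - 268) / 5.5 = -37.82 (outside (0, 60))
  t = (30 x 2 + 268) / 5.5 = 59.64
Valid solutions in (0, 60): {27.64, 59.64} minutes.
The first occurrence is t = 27.64 minutes.
The hands form a 92-degree angle at 27.64 minutes past 2:00.

Final answer: 27.64 minutes past 2:00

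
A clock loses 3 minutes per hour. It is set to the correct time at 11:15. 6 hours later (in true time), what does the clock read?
For every 60 true minutes, the faulty clock advances 60 - 3 = 57 minutes.
True elapsed: 6 hours = 360 minutes.
Faulty clock advances: 360 x 57/60 = 342 minutes (drift: 18 minutes behind).
Shown time: 11:15 + 342 minutes = 4:57.

Final answer: 4:57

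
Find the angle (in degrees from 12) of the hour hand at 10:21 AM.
The hour hand moves 30 degrees per hour and 0.5 degrees per minute.
At 10:21: (10) x 30 + 21 x 0.5 = 300 + 10.5 = 310.5 degrees

Final answer: 310.5 degrees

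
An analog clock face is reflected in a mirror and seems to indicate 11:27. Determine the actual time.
Reflection across the vertical (12-6) axis maps a hand at angle A degrees to (360 - A) degrees, which sends a reading of T minutes past 12:00 to (720 - T) minutes past 12:00.
Mirror reads 11:27 = 687 minutes past 12:00.
Actual time: (720 - 687) mod 720 = 33 minutes = 12:33.

Final answer: 12:33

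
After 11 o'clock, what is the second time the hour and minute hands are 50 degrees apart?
At t minutes past 11:00, the hour hand is at 30 x 11 + 0.5t degrees and the minute hand is at 6t degrees.
The smaller angle between them is 50 degrees when |30H - 5.5t| = 50 or |30H - 5.5t| = 310.
With H = 11, solve 30 x 11 - 5.5t = +/- target for each target:
  t = (30 x 11 - 50) / 5.5 = 50.91
  t = (30 x 11 + 50) / 5.5 = 69.09 (outside (0, 60))
  t = (30 x 11 - 310) / 5.5 = 3.64
  t = (30 x 11 + 310) / 5.5 = 116.36 (outside (0, 60))
Valid solutions in (0, 60): {3.64, 50.91} minutes.
The second occurrence is t = 50.91 minutes.
The hands form a 50-degree angle at 50.91 minutes past 11:00.

Final answer: 50.91 minutes past 11:00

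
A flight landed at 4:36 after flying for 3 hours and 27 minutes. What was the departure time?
Starting time: 4:36 = 276 total minutes past 12:00
Subtracting: 3 hours and 27 minutes = 207 minutes
276 - 207 = 69 minutes
= 1 hour and 9 minutes past 12:00 = 1:09

Final answer: 1:09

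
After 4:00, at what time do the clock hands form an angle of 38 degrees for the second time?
At t minutes past 4:00, the hour hand is at 30 x 4 + 0.5t degrees and the minute hand is at 6t degrees.
The smaller angle between them is 38 degrees when |30H - 5.5t| = 38 or |30H - 5.5t| = 322.
With H = 4, solve 30 x 4 - 5.5t = +/- target for each target:
  t = (30 x 4 - 38) / 5.5 = 14.91
  t = (30 x 4 + 38) / 5.5 = 28.73
  t = (30 x 4 - 322) / 5.5 = -36.73 (outside (0, 60))
  t = (30 x 4 + 322) / 5.5 = 80.36 (outside (0, 60))
Valid solutions in (0, 60): {14.91, 28.73} minutes.
The second occurrence is t = 28.73 minutes.
The hands form a 38-degree angle at 28.73 minutes past 4:00.

Final answer: 28.73 minutes past 4:00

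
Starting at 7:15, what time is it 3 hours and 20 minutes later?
Starting time: 7:15
Adding 20 minutes to 15 minutes: 15 + 20 = 35 minutes
Adding 3 hours: 7 + 3 = 10
Final time: 10:35

Final answer: 10:35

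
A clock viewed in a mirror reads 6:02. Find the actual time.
Reflection across the vertical (12-6) axis maps a hand at angle A degrees to (360 - A) degrees, which sends a reading of T minutes past 12:00 to (720 - T) minutes past 12:00.
Mirror reads 6:02 = 362 minutes past 12:00.
Actual time: (720 - 362) mod 720 = 358 minutes = 5:58.

Final answer: 5:58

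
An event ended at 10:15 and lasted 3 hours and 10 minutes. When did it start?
Starting time: 10:15 = 615 total minutes past 12:00
Subtracting: 3 hours and 10 minutes = 190 minutes
615 - 190 = 425 minutes
= 7 hours and 5 minutes past 12:00 = 7:05

Final answer: 7:05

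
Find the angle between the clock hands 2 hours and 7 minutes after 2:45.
First find the time 2 hours and 7 minutes after 2:45.
Total minutes: 2 x 60 + 45 + 2 x 60 + 7 = 292.
292 mod 720 = 292 minutes = 4:52.
Now compute the angle at 4:52:
Hour hand: 4 x 30 + 52 x 0.5 = 146 degrees
Minute hand: 52 x 6 = 312 degrees
Difference: |146 - 312| = 166 degrees
The angle is 166 degrees

Final answer: 166 degrees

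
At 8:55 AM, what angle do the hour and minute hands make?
Hour hand position: 8 x 30 + 55 x 0.5 = 267.5 degrees
Minute hand position: 55 x 6 = 330 degrees
Difference: |267.5 - 330| = 62.5 degrees
The angle between the hands is 62.5 degrees

Final answer: 62.5 degrees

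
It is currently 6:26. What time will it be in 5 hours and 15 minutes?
Starting time: 6:26
Adding 15 minutes to 26 minutes: 26 + 15 = 41 minutes
Adding 5 hours: 6 + 5 = 11
Final time: 11:41

Final answer: 11:41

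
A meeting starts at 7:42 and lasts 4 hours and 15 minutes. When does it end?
Starting time: 7:42
Adding 15 minutes to 42 minutes: 42 + 15 = 57 minutes
Adding 4 hours: 7 + 4 = 11
Final time: 11:57

Final answer: 11:57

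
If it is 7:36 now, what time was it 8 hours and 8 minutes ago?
Starting time: 7:36 = 456 total minutes past 12:00
Subtracting: 8 hours and 8 minutes = 488 minutes
456 - 488 = -32 (negative, add 12 hours = 720) = 688 minutes
= 11 hours and 28 minutes past 12:00 = 11:28

Final answer: 11:28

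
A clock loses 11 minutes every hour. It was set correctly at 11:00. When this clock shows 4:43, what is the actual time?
For every 60 true minutes, the faulty clock advances 49 minutes, so 1 faulty-clock minute corresponds to 60/49 true minutes.
From 11:00 to 4:43 on the faulty dial is 343 minutes.
True elapsed: 343 x 60/49 = 420 minutes = 7 hours.
True time: 11:00 + 7 hours = 6:00.

Final answer: 6:00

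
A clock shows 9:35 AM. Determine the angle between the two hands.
Hour hand position: 9 x 30 + 35 x 0.5 = 287.5 degrees
Minute hand position: 35 x 6 = 210 degrees
Difference: |287.5 - 210| = 77.5 degrees
The angle between the hands is 77.5 degrees

Final answer: 77.5 degrees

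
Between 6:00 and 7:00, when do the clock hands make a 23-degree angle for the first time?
At t minutes past 6:00, the hour hand is at 30 x 6 + 0.5t degrees and the minute hand is at 6t degrees.
The smaller angle between them is 23 degrees when |30H - 5.5t| = 23 or |30H - 5.5t| = 337.
With H = 6, solve 30 x 6 - 5.5t = +/- target for each target:
  t = (30 x 6 - 23) / 5.5 = 28.55
  t = (30 x 6 + 23) / 5.5 = 36.91
  t = (30 x 6 - 337) / 5.5 = -28.55 (outside (0, 60))
  t = (30 x 6 + 337) / 5.5 = 94 (outside (0, 60))
Valid solutions in (0, 60): {28.55, 36.91} minutes.
The first occurrence is t = 28.55 minutes.
The hands form a 23-degree angle at 28.55 minutes past 6:00.

Final answer: 28.55 minutes past 6:00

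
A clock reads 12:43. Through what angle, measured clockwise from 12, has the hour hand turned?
The hour hand moves 30 degrees per hour and 0.5 degrees per minute.
At 12:43: (0) x 30 + 43 x 0.5 = 0 + 21.5 = 21.5 degrees

Final answer: 21.5 degrees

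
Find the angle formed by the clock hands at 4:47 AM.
Hour hand position: 4 x 30 + 47 x 0.5 = 143.5 degrees
Minute hand position: 47 x 6 = 282 degrees
Difference: |143.5 - 282| = 138.5 degrees
The angle between the hands is 138.5 degrees

Final answer: 138.5 degrees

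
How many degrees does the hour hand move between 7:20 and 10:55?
The hour hand moves 0.5 degrees per minute.
Time elapsed: 10:55 - 7:20 = 215 minutes
Angular displacement: 215 x 0.5 = 107.5 degrees

Final answer: 107.5 degrees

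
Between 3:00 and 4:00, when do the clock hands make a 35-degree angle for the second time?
At t minutes past 3:00, the hour hand is at 30 x 3 + 0.5t degrees and the minute hand is at 6t degrees.
The smaller angle between them is 35 degrees when |30H - 5.5t| = 35 or |30H - 5.5t| = 325.
With H = 3, solve 30 x 3 - 5.5t = +/- target for each target:
  t = (30 x 3 - 35) / 5.5 = 10
  t = (30 x 3 + 35) / 5.5 = 22.73
  t = (30 x 3 - 325) / 5.5 = -42.73 (outside (0, 60))
  t = (30 x 3 + 325) / 5.5 = 75.45 (outside (0, 60))
Valid solutions in (0, 60): {10, 22.73} minutes.
The second occurrence is t = 22.73 minutes.
The hands form a 35-degree angle at 22.73 minutes past 3:00.

Final answer: 22.73 minutes past 3:00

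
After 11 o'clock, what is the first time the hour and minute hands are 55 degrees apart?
At t minutes past 11:00, the hour hand is at 30 x 11 + 0.5t degrees and the minute hand is at 6t degrees.
The smaller angle between them is 55 degrees when |30H - 5.5t| = 55 or |30H - 5.5t| = 305.
With H = 11, solve 30 x 11 - 5.5t = +/- target for each target:
  t = (30 x 11 - 55) / 5.5 = 50
  t = (30 x 11 + 55) / 5.5 = 70 (outside (0, 60))
  t = (30 x 11 - 305) / 5.5 = 4.55
  t = (30 x 11 + 305) / 5.5 = 115.45 (outside (0, 60))
Valid solutions in (0, 60): {4.55, 50} minutes.
The first occurrence is t = 4.55 minutes.
The hands form a 55-degree angle at 4.55 minutes past 11:00.

Final answer: 4.55 minutes past 11:00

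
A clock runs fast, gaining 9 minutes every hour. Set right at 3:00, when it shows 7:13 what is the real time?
For every 60 true minutes, the faulty clock advances 69 minutes, so 1 faulty-clock minute corresponds to 60/69 true minutes.
From 3:00 to 7:13 on the faulty dial is 253 minutes.
True elapsed: 253 x 60/69 = 220 minutes = 3 hours and 40 minutes.
True time: 3:00 + 3 hours and 40 minutes = 6:40.

Final answer: 6:40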